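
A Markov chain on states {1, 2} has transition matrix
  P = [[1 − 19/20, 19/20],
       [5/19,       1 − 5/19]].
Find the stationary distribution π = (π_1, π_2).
π_1 = 100/461, π_2 = 361/461

Solve πP = π with π_1 + π_2 = 1. From πP = π: π_1 · (1 − 19/20) + π_2 · 5/19 = π_1 ⇒ π_2 · 5/19 = π_1 · 19/20 ⇒ π_2/π_1 = (19/20)/(5/19) = 361/100. Together with π_1 + π_2 = 1:
  π_1 = (5/19)/(19/20 + 5/19) = (5/19)/(461/380) = 100/461,
  π_2 = (19/20)/(19/20 + 5/19) = (19/20)/(461/380) = 361/461.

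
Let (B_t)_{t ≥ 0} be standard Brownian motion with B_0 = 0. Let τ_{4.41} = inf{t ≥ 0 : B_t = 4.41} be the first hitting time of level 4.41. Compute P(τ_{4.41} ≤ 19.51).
P(τ_{4.41} ≤ 19.51) = 2(1 − Φ(4.41/√19.51)) = 2(1 − Φ(0.9984)) ≈ 0.3181

By the reflection principle for standard BM, P(τ_b ≤ t) = 2 · P(B_t ≥ b). Since B_t ~ N(0, t), P(B_t ≥ 4.41) = 1 − Φ(4.41/√t) = 1 − Φ(4.41/√19.51) = 1 − Φ(0.9984) ≈ 0.15904. Doubling: P(τ_{4.41} ≤ 19.51) ≈ 2 · 0.15904 = 0.31808 ≈ 0.3181.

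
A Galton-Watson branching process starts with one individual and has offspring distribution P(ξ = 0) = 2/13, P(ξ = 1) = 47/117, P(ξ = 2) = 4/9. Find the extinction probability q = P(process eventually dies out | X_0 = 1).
q = 9/26

The pgf is f(s) = 2/13 + 47/117·s + 4/9·s². The extinction probability q is the smallest fixed point of f in [0, 1]. Setting s = f(s):
  4/9·s² + (47/117 − 1)·s + 2/13 = 0
  4/9·s² − (2/13 + 4/9)·s + 2/13 = 0
which factors as (s − 1)·(4/9·s − 2/13) = 0, giving roots s = 1 and s = (2/13)/(4/9) = 9/26.
Mean offspring μ = 47/117 + 2·4/9 = 151/117 > 1 (supercritical), so q < 1. The extinction probability is the smaller root: q = (2/13)/(4/9) = 9/26.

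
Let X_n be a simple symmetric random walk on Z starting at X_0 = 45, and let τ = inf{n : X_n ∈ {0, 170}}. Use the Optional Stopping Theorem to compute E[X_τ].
E[X_τ] = 45

X_n is a martingale and τ is a bounded-mean stopping time (indeed τ is finite a.s. with bounded expectation since the walk is in a bounded region). By the OST, E[X_τ] = E[X_0] = 45. Equivalently: E[X_τ] = 170 · P(hit 170 first) + 0 · P(hit 0 first) = 170 · (45/170) = 45.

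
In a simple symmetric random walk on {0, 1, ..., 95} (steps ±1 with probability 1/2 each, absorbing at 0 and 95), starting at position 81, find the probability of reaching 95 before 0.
P(hit 95 before 0) = 81/95

Let u_k = P(hit 95 before 0 | start at k). Then u_0 = 0, u_95 = 1, and u_k = u_{k-1}/2 + u_{k+1}/2 for 1 ≤ k ≤ 94. This harmonic recurrence is solved by u_k = k/95, giving u_81 = 81/95.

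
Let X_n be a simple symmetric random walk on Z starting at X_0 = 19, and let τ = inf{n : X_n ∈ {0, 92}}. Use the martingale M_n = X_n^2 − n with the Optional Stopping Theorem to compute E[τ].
E[τ] = 1387

M_n = X_n^2 − n is a martingale (since E[X_{n+1}^2 | F_n] = X_n^2 + 1). By OST (τ has finite mean in a bounded region), E[M_τ] = E[M_0] = X_0^2 − 0 = 19^2 = 361. Also E[M_τ] = E[X_τ^2] − E[τ]. The walk exits at 0 or 92, with P(hit 92 first) = 19/92, so E[X_τ^2] = 92^2 · 19/92 + 0 = 1748. Thus E[τ] = E[X_τ^2] − E[M_τ] = 1748 − 361 = 1387 = 19(92 − 19) = 1387.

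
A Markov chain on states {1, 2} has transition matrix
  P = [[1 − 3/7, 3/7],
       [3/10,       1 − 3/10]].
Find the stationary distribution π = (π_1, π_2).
π_1 = 7/17, π_2 = 10/17

Solve πP = π with π_1 + π_2 = 1. From πP = π: π_1 · (1 − 3/7) + π_2 · 3/10 = π_1 ⇒ π_2 · 3/10 = π_1 · 3/7 ⇒ π_2/π_1 = (3/7)/(3/10) = 10/7. Together with π_1 + π_2 = 1:
  π_1 = (3/10)/(3/7 + 3/10) = (3/10)/(51/70) = 7/17,
  π_2 = (3/7)/(3/7 + 3/10) = (3/7)/(51/70) = 10/17.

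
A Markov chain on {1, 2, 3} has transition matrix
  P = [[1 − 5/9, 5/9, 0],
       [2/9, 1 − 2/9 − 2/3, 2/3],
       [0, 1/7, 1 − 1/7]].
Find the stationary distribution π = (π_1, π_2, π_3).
π = (6/91, 15/91, 10/13)

This is a birth-death chain on three states, which satisfies detailed balance: π_1 · P_{12} = π_2 · P_{21} and π_2 · P_{23} = π_3 · P_{32}.
From π_1 · 5/9 = π_2 · 2/9: π_2/π_1 = (5/9)/(2/9) = 5/2.
From π_2 · 2/3 = π_3 · 1/7: π_3/π_2 = (2/3)/(1/7) = 14/3.
Take π_1 proportional to 1; then unnormalized π = (1, 5/2, 35/3). Normalize by dividing by the sum 91/6:
  π = (6/91, 15/91, 10/13).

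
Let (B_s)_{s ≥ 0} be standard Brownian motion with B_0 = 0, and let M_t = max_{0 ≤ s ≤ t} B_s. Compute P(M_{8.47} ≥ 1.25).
P(M_{8.47} ≥ 1.25) = 2·P(B_{8.47} ≥ 1.25) = 2(1 − Φ(1.25/√8.47)) ≈ 0.6676

By the reflection principle for Brownian motion, P(M_t ≥ a) = 2 · P(B_t ≥ a) for a ≥ 0. Since B_t ~ N(0, t), P(B_t ≥ 1.25) = 1 − Φ(1.25/√t) = 1 − Φ(1.25/√8.47) = 1 − Φ(0.4295). So
  P(M_{8.47} ≥ 1.25) = 2(1 − Φ(0.4295)) ≈ 0.6676.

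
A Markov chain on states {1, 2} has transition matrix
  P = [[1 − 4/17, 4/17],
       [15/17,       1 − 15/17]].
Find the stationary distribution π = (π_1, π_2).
π_1 = 15/19, π_2 = 4/19

Solve πP = π with π_1 + π_2 = 1. From πP = π: π_1 · (1 − 4/17) + π_2 · 15/17 = π_1 ⇒ π_2 · 15/17 = π_1 · 4/17 ⇒ π_2/π_1 = (4/17)/(15/17) = 4/15. Together with π_1 + π_2 = 1:
  π_1 = (15/17)/(4/17 + 15/17) = (15/17)/(19/17) = 15/19,
  π_2 = (4/17)/(4/17 + 15/17) = (4/17)/(19/17) = 4/19.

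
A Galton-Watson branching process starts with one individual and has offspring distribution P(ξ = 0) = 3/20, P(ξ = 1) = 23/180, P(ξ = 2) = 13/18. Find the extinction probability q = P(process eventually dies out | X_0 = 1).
q = 27/130

The pgf is f(s) = 3/20 + 23/180·s + 13/18·s². The extinction probability q is the smallest fixed point of f in [0, 1]. Setting s = f(s):
  13/18·s² + (23/180 − 1)·s + 3/20 = 0
  13/18·s² − (3/20 + 13/18)·s + 3/20 = 0
which factors as (s − 1)·(13/18·s − 3/20) = 0, giving roots s = 1 and s = (3/20)/(13/18) = 27/130.
Mean offspring μ = 23/180 + 2·13/18 = 283/180 > 1 (supercritical), so q < 1. The extinction probability is the smaller root: q = (3/20)/(13/18) = 27/130.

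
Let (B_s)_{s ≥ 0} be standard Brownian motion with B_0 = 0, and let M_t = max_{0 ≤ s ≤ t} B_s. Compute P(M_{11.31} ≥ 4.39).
P(M_{11.31} ≥ 4.39) = 2·P(B_{11.31} ≥ 4.39) = 2(1 − Φ(4.39/√11.31)) ≈ 0.1918

By the reflection principle for Brownian motion, P(M_t ≥ a) = 2 · P(B_t ≥ a) for a ≥ 0. Since B_t ~ N(0, t), P(B_t ≥ 4.39) = 1 − Φ(4.39/√t) = 1 − Φ(4.39/√11.31) = 1 − Φ(1.3054). So
  P(M_{11.31} ≥ 4.39) = 2(1 − Φ(1.3054)) ≈ 0.1918.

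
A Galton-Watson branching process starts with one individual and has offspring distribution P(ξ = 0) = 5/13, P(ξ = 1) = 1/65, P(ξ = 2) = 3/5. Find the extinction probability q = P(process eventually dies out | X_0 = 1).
q = 25/39

The pgf is f(s) = 5/13 + 1/65·s + 3/5·s². The extinction probability q is the smallest fixed point of f in [0, 1]. Setting s = f(s):
  3/5·s² + (1/65 − 1)·s + 5/13 = 0
  3/5·s² − (5/13 + 3/5)·s + 5/13 = 0
which factors as (s − 1)·(3/5·s − 5/13) = 0, giving roots s = 1 and s = (5/13)/(3/5) = 25/39.
Mean offspring μ = 1/65 + 2·3/5 = 79/65 > 1 (supercritical), so q < 1. The extinction probability is the smaller root: q = (5/13)/(3/5) = 25/39.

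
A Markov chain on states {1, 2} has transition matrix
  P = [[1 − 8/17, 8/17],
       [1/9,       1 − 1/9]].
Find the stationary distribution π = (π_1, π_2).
π_1 = 17/89, π_2 = 72/89

Solve πP = π with π_1 + π_2 = 1. From πP = π: π_1 · (1 − 8/17) + π_2 · 1/9 = π_1 ⇒ π_2 · 1/9 = π_1 · 8/17 ⇒ π_2/π_1 = (8/17)/(1/9) = 72/17. Together with π_1 + π_2 = 1:
  π_1 = (1/9)/(8/17 + 1/9) = (1/9)/(89/153) = 17/89,
  π_2 = (8/17)/(8/17 + 1/9) = (8/17)/(89/153) = 72/89.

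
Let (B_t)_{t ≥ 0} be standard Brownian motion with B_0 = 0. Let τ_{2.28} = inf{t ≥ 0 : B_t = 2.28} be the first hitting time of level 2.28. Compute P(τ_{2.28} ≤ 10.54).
P(τ_{2.28} ≤ 10.54) = 2(1 − Φ(2.28/√10.54)) = 2(1 − Φ(0.7023)) ≈ 0.4825

By the reflection principle for standard BM, P(τ_b ≤ t) = 2 · P(B_t ≥ b). Since B_t ~ N(0, t), P(B_t ≥ 2.28) = 1 − Φ(2.28/√t) = 1 − Φ(2.28/√10.54) = 1 − Φ(0.7023) ≈ 0.24125. Doubling: P(τ_{2.28} ≤ 10.54) ≈ 2 · 0.24125 = 0.48250 ≈ 0.4825.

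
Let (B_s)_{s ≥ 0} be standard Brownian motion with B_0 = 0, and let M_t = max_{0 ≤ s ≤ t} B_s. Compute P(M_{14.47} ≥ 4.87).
P(M_{14.47} ≥ 4.87) = 2·P(B_{14.47} ≥ 4.87) = 2(1 − Φ(4.87/√14.47)) ≈ 0.2005

By the reflection principle for Brownian motion, P(M_t ≥ a) = 2 · P(B_t ≥ a) for a ≥ 0. Since B_t ~ N(0, t), P(B_t ≥ 4.87) = 1 − Φ(4.87/√t) = 1 − Φ(4.87/√14.47) = 1 − Φ(1.2802). So
  P(M_{14.47} ≥ 4.87) = 2(1 − Φ(1.2802)) ≈ 0.2005.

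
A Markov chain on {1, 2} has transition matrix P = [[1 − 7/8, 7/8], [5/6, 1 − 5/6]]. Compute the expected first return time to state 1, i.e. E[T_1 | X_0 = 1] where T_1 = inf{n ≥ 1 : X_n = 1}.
E[T_1 | X_0 = 1] = 1/π_1 = 41/20

For an irreducible recurrent Markov chain with stationary distribution π, E[T_i | X_0 = i] = 1/π_i (Kac's formula). Here π_1 = (5/6)/(7/8 + 5/6) = (5/6)/(41/24) = 20/41, so E[T_1 | X_0 = 1] = 1/π_1 = (7/8 + 5/6)/(5/6) = (41/24)/(5/6) = 41/20.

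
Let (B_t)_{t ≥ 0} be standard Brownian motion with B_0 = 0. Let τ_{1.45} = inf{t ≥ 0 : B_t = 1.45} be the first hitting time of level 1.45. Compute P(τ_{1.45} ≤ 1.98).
P(τ_{1.45} ≤ 1.98) = 2(1 − Φ(1.45/√1.98)) = 2(1 − Φ(1.0305)) ≈ 0.3028

By the reflection principle for standard BM, P(τ_b ≤ t) = 2 · P(B_t ≥ b). Since B_t ~ N(0, t), P(B_t ≥ 1.45) = 1 − Φ(1.45/√t) = 1 − Φ(1.45/√1.98) = 1 − Φ(1.0305) ≈ 0.15139. Doubling: P(τ_{1.45} ≤ 1.98) ≈ 2 · 0.15139 = 0.30278 ≈ 0.3028.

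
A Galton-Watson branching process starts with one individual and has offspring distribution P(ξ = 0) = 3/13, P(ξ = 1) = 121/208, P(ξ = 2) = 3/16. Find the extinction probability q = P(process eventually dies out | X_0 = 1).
q = 1

Mean offspring μ = 0·3/13 + 1·121/208 + 2·3/16 = 199/208 ≤ 1. For μ ≤ 1 with offspring not concentrated at 1, the Galton-Watson process goes extinct almost surely, so q = 1.
(Algebraic check: The pgf is f(s) = 3/13 + 121/208·s + 3/16·s². The extinction probability q is the smallest fixed point of f in [0, 1]. Setting s = f(s):
  3/16·s² + (121/208 − 1)·s + 3/13 = 0
  3/16·s² − (3/13 + 3/16)·s + 3/13 = 0
which factors as (s − 1)·(3/16·s − 3/13) = 0, giving roots s = 1 and s = (3/13)/(3/16) = 16/13. Since 16/13 ≥ 1, the smallest root in [0, 1] is s = 1.)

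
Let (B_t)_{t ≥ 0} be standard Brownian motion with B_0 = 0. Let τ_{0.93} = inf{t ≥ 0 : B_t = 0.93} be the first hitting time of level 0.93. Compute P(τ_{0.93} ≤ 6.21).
P(τ_{0.93} ≤ 6.21) = 2(1 − Φ(0.93/√6.21)) = 2(1 − Φ(0.3732)) ≈ 0.7090

By the reflection principle for standard BM, P(τ_b ≤ t) = 2 · P(B_t ≥ b). Since B_t ~ N(0, t), P(B_t ≥ 0.93) = 1 − Φ(0.93/√t) = 1 − Φ(0.93/√6.21) = 1 − Φ(0.3732) ≈ 0.35450. Doubling: P(τ_{0.93} ≤ 6.21) ≈ 2 · 0.35450 = 0.70900 ≈ 0.7090.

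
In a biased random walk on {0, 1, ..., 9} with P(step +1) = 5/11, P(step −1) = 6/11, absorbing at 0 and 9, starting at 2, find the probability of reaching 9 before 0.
P(hit 9 before 0) = (1 − (6/5)^2) / (1 − (6/5)^9) = 859375/8124571

Let u_k denote P(reach 9 before 0 | start at k). Boundary: u_0 = 0, u_9 = 1. Recurrence: u_k = 5/11·u_{k+1} + 6/11·u_{k-1} for 1 ≤ k ≤ 8. Try u_k = A + B·r^k with r = q/p = (6/11)/(5/11) = 6/5. Substitution satisfies the recurrence; boundary conditions give:
  u_k = (1 − r^k) / (1 − r^N) = (1 − (6/5)^2) / (1 − (6/5)^9) = 859375/8124571.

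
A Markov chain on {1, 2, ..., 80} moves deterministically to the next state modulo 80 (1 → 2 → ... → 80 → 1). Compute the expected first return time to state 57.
E[T_57 | X_0 = 57] = 80

The chain cycles deterministically, so starting at state 57 it returns in exactly 80 steps. Equivalently, the stationary distribution is uniform π_j = 1/80 for every state j, so by Kac's formula E[T_57] = 1/π_57 = 80.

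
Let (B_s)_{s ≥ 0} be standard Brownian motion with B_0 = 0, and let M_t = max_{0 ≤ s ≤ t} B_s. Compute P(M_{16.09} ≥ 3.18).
P(M_{16.09} ≥ 3.18) = 2·P(B_{16.09} ≥ 3.18) = 2(1 − Φ(3.18/√16.09)) ≈ 0.4279

By the reflection principle for Brownian motion, P(M_t ≥ a) = 2 · P(B_t ≥ a) for a ≥ 0. Since B_t ~ N(0, t), P(B_t ≥ 3.18) = 1 − Φ(3.18/√t) = 1 − Φ(3.18/√16.09) = 1 − Φ(0.7928). So
  P(M_{16.09} ≥ 3.18) = 2(1 − Φ(0.7928)) ≈ 0.4279.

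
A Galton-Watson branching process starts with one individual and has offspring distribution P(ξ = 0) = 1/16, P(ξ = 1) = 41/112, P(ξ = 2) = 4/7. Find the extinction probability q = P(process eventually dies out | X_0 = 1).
q = 7/64

The pgf is f(s) = 1/16 + 41/112·s + 4/7·s². The extinction probability q is the smallest fixed point of f in [0, 1]. Setting s = f(s):
  4/7·s² + (41/112 − 1)·s + 1/16 = 0
  4/7·s² − (1/16 + 4/7)·s + 1/16 = 0
which factors as (s − 1)·(4/7·s − 1/16) = 0, giving roots s = 1 and s = (1/16)/(4/7) = 7/64.
Mean offspring μ = 41/112 + 2·4/7 = 169/112 > 1 (supercritical), so q < 1. The extinction probability is the smaller root: q = (1/16)/(4/7) = 7/64.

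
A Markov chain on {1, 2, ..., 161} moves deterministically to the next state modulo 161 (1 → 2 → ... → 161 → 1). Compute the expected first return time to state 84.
E[T_84 | X_0 = 84] = 161

The chain cycles deterministically, so starting at state 84 it returns in exactly 161 steps. Equivalently, the stationary distribution is uniform π_j = 1/161 for every state j, so by Kac's formula E[T_84] = 1/π_84 = 161.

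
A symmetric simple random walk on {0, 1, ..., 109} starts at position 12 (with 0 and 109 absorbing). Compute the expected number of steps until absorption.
E[τ | X_0 = 12] = 1164

Let v_k = E[τ | X_0 = k]. Boundary: v_0 = v_109 = 0. Recurrence: v_k = 1 + (v_{k-1} + v_{k+1})/2 for 1 ≤ k ≤ 108. The particular solution to v_k − (v_{k-1} + v_{k+1})/2 = 1 is v_k = −k^2. Adding homogeneous solution A + B k and matching boundaries gives v_k = k (109 − k). Substituting k = 12: v_12 = 12 · 97 = 1164.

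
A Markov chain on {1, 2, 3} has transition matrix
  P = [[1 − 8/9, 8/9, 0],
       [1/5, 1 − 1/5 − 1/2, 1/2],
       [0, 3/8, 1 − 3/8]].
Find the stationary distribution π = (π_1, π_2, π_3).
π = (27/307, 120/307, 160/307)

This is a birth-death chain on three states, which satisfies detailed balance: π_1 · P_{12} = π_2 · P_{21} and π_2 · P_{23} = π_3 · P_{32}.
From π_1 · 8/9 = π_2 · 1/5: π_2/π_1 = (8/9)/(1/5) = 40/9.
From π_2 · 1/2 = π_3 · 3/8: π_3/π_2 = (1/2)/(3/8) = 4/3.
Take π_1 proportional to 1; then unnormalized π = (1, 40/9, 160/27). Normalize by dividing by the sum 307/27:
  π = (27/307, 120/307, 160/307).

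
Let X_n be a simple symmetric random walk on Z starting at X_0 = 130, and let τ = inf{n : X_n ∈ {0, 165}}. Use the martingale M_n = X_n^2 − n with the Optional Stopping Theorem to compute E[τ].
E[τ] = 4550

M_n = X_n^2 − n is a martingale (since E[X_{n+1}^2 | F_n] = X_n^2 + 1). By OST (τ has finite mean in a bounded region), E[M_τ] = E[M_0] = X_0^2 − 0 = 130^2 = 16900. Also E[M_τ] = E[X_τ^2] − E[τ]. The walk exits at 0 or 165, with P(hit 165 first) = 130/165, so E[X_τ^2] = 165^2 · 130/165 + 0 = 21450. Thus E[τ] = E[X_τ^2] − E[M_τ] = 21450 − 16900 = 4550 = 130(165 − 130) = 4550.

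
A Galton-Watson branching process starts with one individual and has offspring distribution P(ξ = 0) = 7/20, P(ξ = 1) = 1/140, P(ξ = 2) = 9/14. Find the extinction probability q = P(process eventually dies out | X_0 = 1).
q = 49/90

The pgf is f(s) = 7/20 + 1/140·s + 9/14·s². The extinction probability q is the smallest fixed point of f in [0, 1]. Setting s = f(s):
  9/14·s² + (1/140 − 1)·s + 7/20 = 0
  9/14·s² − (7/20 + 9/14)·s + 7/20 = 0
which factors as (s − 1)·(9/14·s − 7/20) = 0, giving roots s = 1 and s = (7/20)/(9/14) = 49/90.
Mean offspring μ = 1/140 + 2·9/14 = 181/140 > 1 (supercritical), so q < 1. The extinction probability is the smaller root: q = (7/20)/(9/14) = 49/90.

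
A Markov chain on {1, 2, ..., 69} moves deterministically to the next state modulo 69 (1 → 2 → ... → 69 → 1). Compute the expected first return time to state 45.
E[T_45 | X_0 = 45] = 69

The chain cycles deterministically, so starting at state 45 it returns in exactly 69 steps. Equivalently, the stationary distribution is uniform π_j = 1/69 for every state j, so by Kac's formula E[T_45] = 1/π_45 = 69.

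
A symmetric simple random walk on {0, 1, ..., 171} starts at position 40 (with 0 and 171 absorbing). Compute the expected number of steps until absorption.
E[τ | X_0 = 40] = 5240

Let v_k = E[τ | X_0 = k]. Boundary: v_0 = v_171 = 0. Recurrence: v_k = 1 + (v_{k-1} + v_{k+1})/2 for 1 ≤ k ≤ 170. The particular solution to v_k − (v_{k-1} + v_{k+1})/2 = 1 is v_k = −k^2. Adding homogeneous solution A + B k and matching boundaries gives v_k = k (171 − k). Substituting k = 40: v_40 = 40 · 131 = 5240.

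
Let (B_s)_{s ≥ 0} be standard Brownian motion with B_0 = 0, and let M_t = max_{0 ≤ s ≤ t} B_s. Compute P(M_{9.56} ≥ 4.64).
P(M_{9.56} ≥ 4.64) = 2·P(B_{9.56} ≥ 4.64) = 2(1 − Φ(4.64/√9.56)) ≈ 0.1334

By the reflection principle for Brownian motion, P(M_t ≥ a) = 2 · P(B_t ≥ a) for a ≥ 0. Since B_t ~ N(0, t), P(B_t ≥ 4.64) = 1 − Φ(4.64/√t) = 1 − Φ(4.64/√9.56) = 1 − Φ(1.5007). So
  P(M_{9.56} ≥ 4.64) = 2(1 − Φ(1.5007)) ≈ 0.1334.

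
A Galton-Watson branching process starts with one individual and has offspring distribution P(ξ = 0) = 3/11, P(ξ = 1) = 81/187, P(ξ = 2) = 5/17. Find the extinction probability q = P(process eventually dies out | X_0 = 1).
q = 51/55

The pgf is f(s) = 3/11 + 81/187·s + 5/17·s². The extinction probability q is the smallest fixed point of f in [0, 1]. Setting s = f(s):
  5/17·s² + (81/187 − 1)·s + 3/11 = 0
  5/17·s² − (3/11 + 5/17)·s + 3/11 = 0
which factors as (s − 1)·(5/17·s − 3/11) = 0, giving roots s = 1 and s = (3/11)/(5/17) = 51/55.
Mean offspring μ = 81/187 + 2·5/17 = 191/187 > 1 (supercritical), so q < 1. The extinction probability is the smaller root: q = (3/11)/(5/17) = 51/55.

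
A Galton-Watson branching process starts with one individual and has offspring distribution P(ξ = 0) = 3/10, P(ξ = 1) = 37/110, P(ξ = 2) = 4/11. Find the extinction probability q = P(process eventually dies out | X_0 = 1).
q = 33/40

The pgf is f(s) = 3/10 + 37/110·s + 4/11·s². The extinction probability q is the smallest fixed point of f in [0, 1]. Setting s = f(s):
  4/11·s² + (37/110 − 1)·s + 3/10 = 0
  4/11·s² − (3/10 + 4/11)·s + 3/10 = 0
which factors as (s − 1)·(4/11·s − 3/10) = 0, giving roots s = 1 and s = (3/10)/(4/11) = 33/40.
Mean offspring μ = 37/110 + 2·4/11 = 117/110 > 1 (supercritical), so q < 1. The extinction probability is the smaller root: q = (3/10)/(4/11) = 33/40.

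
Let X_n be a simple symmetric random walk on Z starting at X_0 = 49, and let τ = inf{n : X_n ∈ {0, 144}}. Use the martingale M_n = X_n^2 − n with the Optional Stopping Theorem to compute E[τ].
E[τ] = 4655

M_n = X_n^2 − n is a martingale (since E[X_{n+1}^2 | F_n] = X_n^2 + 1). By OST (τ has finite mean in a bounded region), E[M_τ] = E[M_0] = X_0^2 − 0 = 49^2 = 2401. Also E[M_τ] = E[X_τ^2] − E[τ]. The walk exits at 0 or 144, with P(hit 144 first) = 49/144, so E[X_τ^2] = 144^2 · 49/144 + 0 = 7056. Thus E[τ] = E[X_τ^2] − E[M_τ] = 7056 − 2401 = 4655 = 49(144 − 49) = 4655.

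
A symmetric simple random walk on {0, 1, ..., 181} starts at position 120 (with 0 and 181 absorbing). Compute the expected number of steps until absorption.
E[τ | X_0 = 120] = 7320

Let v_k = E[τ | X_0 = k]. Boundary: v_0 = v_181 = 0. Recurrence: v_k = 1 + (v_{k-1} + v_{k+1})/2 for 1 ≤ k ≤ 180. The particular solution to v_k − (v_{k-1} + v_{k+1})/2 = 1 is v_k = −k^2. Adding homogeneous solution A + B k and matching boundaries gives v_k = k (181 − k). Substituting k = 120: v_120 = 120 · 61 = 7320.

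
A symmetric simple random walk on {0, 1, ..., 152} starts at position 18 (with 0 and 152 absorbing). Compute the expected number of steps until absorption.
E[τ | X_0 = 18] = 2412

Let v_k = E[τ | X_0 = k]. Boundary: v_0 = v_152 = 0. Recurrence: v_k = 1 + (v_{k-1} + v_{k+1})/2 for 1 ≤ k ≤ 151. The particular solution to v_k − (v_{k-1} + v_{k+1})/2 = 1 is v_k = −k^2. Adding homogeneous solution A + B k and matching boundaries gives v_k = k (152 − k). Substituting k = 18: v_18 = 18 · 134 = 2412.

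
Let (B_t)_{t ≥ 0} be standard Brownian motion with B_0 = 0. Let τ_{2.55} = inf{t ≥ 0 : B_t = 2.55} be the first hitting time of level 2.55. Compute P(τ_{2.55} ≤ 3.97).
P(τ_{2.55} ≤ 3.97) = 2(1 − Φ(2.55/√3.97)) = 2(1 − Φ(1.2798)) ≈ 0.2006

By the reflection principle for standard BM, P(τ_b ≤ t) = 2 · P(B_t ≥ b). Since B_t ~ N(0, t), P(B_t ≥ 2.55) = 1 − Φ(2.55/√t) = 1 − Φ(2.55/√3.97) = 1 − Φ(1.2798) ≈ 0.10031. Doubling: P(τ_{2.55} ≤ 3.97) ≈ 2 · 0.10031 = 0.20062 ≈ 0.2006.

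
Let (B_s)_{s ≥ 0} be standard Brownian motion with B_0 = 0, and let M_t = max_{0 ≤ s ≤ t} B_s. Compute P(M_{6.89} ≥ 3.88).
P(M_{6.89} ≥ 3.88) = 2·P(B_{6.89} ≥ 3.88) = 2(1 − Φ(3.88/√6.89)) ≈ 0.1394

By the reflection principle for Brownian motion, P(M_t ≥ a) = 2 · P(B_t ≥ a) for a ≥ 0. Since B_t ~ N(0, t), P(B_t ≥ 3.88) = 1 − Φ(3.88/√t) = 1 − Φ(3.88/√6.89) = 1 − Φ(1.4782). So
  P(M_{6.89} ≥ 3.88) = 2(1 − Φ(1.4782)) ≈ 0.1394.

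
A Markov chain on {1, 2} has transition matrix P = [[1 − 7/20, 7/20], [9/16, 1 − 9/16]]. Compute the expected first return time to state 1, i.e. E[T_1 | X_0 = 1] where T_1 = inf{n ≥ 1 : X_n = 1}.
E[T_1 | X_0 = 1] = 1/π_1 = 73/45

For an irreducible recurrent Markov chain with stationary distribution π, E[T_i | X_0 = i] = 1/π_i (Kac's formula). Here π_1 = (9/16)/(7/20 + 9/16) = (9/16)/(73/80) = 45/73, so E[T_1 | X_0 = 1] = 1/π_1 = (7/20 + 9/16)/(9/16) = (73/80)/(9/16) = 73/45.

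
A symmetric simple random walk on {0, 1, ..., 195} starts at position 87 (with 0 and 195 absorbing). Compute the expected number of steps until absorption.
E[τ | X_0 = 87] = 9396

Let v_k = E[τ | X_0 = k]. Boundary: v_0 = v_195 = 0. Recurrence: v_k = 1 + (v_{k-1} + v_{k+1})/2 for 1 ≤ k ≤ 194. The particular solution to v_k − (v_{k-1} + v_{k+1})/2 = 1 is v_k = −k^2. Adding homogeneous solution A + B k and matching boundaries gives v_k = k (195 − k). Substituting k = 87: v_87 = 87 · 108 = 9396.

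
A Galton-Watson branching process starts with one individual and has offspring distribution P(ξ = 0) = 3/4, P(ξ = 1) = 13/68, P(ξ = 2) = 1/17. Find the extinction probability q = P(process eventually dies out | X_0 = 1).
q = 1

Mean offspring μ = 0·3/4 + 1·13/68 + 2·1/17 = 21/68 ≤ 1. For μ ≤ 1 with offspring not concentrated at 1, the Galton-Watson process goes extinct almost surely, so q = 1.
(Algebraic check: The pgf is f(s) = 3/4 + 13/68·s + 1/17·s². The extinction probability q is the smallest fixed point of f in [0, 1]. Setting s = f(s):
  1/17·s² + (13/68 − 1)·s + 3/4 = 0
  1/17·s² − (3/4 + 1/17)·s + 3/4 = 0
which factors as (s − 1)·(1/17·s − 3/4) = 0, giving roots s = 1 and s = (3/4)/(1/17) = 51/4. Since 51/4 ≥ 1, the smallest root in [0, 1] is s = 1.)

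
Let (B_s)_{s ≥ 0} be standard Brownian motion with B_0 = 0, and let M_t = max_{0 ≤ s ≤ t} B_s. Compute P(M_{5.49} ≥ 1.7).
P(M_{5.49} ≥ 1.7) = 2·P(B_{5.49} ≥ 1.7) = 2(1 − Φ(1.7/√5.49)) ≈ 0.4681

By the reflection principle for Brownian motion, P(M_t ≥ a) = 2 · P(B_t ≥ a) for a ≥ 0. Since B_t ~ N(0, t), P(B_t ≥ 1.7) = 1 − Φ(1.7/√t) = 1 − Φ(1.7/√5.49) = 1 − Φ(0.7255). So
  P(M_{5.49} ≥ 1.7) = 2(1 − Φ(0.7255)) ≈ 0.4681.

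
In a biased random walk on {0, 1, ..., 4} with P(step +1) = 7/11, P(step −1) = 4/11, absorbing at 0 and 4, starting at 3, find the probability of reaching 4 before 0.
P(hit 4 before 0) = (1 − (4/7)^3) / (1 − (4/7)^4) = 651/715

Let u_k denote P(reach 4 before 0 | start at k). Boundary: u_0 = 0, u_4 = 1. Recurrence: u_k = 7/11·u_{k+1} + 4/11·u_{k-1} for 1 ≤ k ≤ 3. Try u_k = A + B·r^k with r = q/p = (4/11)/(7/11) = 4/7. Substitution satisfies the recurrence; boundary conditions give:
  u_k = (1 − r^k) / (1 − r^N) = (1 − (4/7)^3) / (1 − (4/7)^4) = 651/715.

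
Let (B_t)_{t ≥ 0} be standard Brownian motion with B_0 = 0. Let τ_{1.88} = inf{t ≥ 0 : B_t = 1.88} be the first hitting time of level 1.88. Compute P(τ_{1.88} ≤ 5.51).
P(τ_{1.88} ≤ 5.51) = 2(1 − Φ(1.88/√5.51)) = 2(1 − Φ(0.8009)) ≈ 0.4232

By the reflection principle for standard BM, P(τ_b ≤ t) = 2 · P(B_t ≥ b). Since B_t ~ N(0, t), P(B_t ≥ 1.88) = 1 − Φ(1.88/√t) = 1 − Φ(1.88/√5.51) = 1 − Φ(0.8009) ≈ 0.21159. Doubling: P(τ_{1.88} ≤ 5.51) ≈ 2 · 0.21159 = 0.42318 ≈ 0.4232.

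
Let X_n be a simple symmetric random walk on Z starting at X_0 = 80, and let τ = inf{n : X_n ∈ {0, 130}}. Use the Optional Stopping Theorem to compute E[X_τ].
E[X_τ] = 80

X_n is a martingale and τ is a bounded-mean stopping time (indeed τ is finite a.s. with bounded expectation since the walk is in a bounded region). By the OST, E[X_τ] = E[X_0] = 80. Equivalently: E[X_τ] = 130 · P(hit 130 first) + 0 · P(hit 0 first) = 130 · (80/130) = 80.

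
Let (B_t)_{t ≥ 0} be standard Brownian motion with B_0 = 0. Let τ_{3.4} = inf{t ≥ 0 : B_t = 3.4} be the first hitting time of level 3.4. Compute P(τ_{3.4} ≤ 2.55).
P(τ_{3.4} ≤ 2.55) = 2(1 − Φ(3.4/√2.55)) = 2(1 − Φ(2.1292)) ≈ 0.0332

By the reflection principle for standard BM, P(τ_b ≤ t) = 2 · P(B_t ≥ b). Since B_t ~ N(0, t), P(B_t ≥ 3.4) = 1 − Φ(3.4/√t) = 1 − Φ(3.4/√2.55) = 1 − Φ(2.1292) ≈ 0.01662. Doubling: P(τ_{3.4} ≤ 2.55) ≈ 2 · 0.01662 = 0.03324 ≈ 0.0332.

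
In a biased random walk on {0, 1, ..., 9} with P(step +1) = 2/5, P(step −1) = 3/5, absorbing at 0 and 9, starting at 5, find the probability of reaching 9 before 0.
P(hit 9 before 0) = (1 − (3/2)^5) / (1 − (3/2)^9) = 3376/19171

Let u_k denote P(reach 9 before 0 | start at k). Boundary: u_0 = 0, u_9 = 1. Recurrence: u_k = 2/5·u_{k+1} + 3/5·u_{k-1} for 1 ≤ k ≤ 8. Try u_k = A + B·r^k with r = q/p = (3/5)/(2/5) = 3/2. Substitution satisfies the recurrence; boundary conditions give:
  u_k = (1 − r^k) / (1 − r^N) = (1 − (3/2)^5) / (1 − (3/2)^9) = 3376/19171.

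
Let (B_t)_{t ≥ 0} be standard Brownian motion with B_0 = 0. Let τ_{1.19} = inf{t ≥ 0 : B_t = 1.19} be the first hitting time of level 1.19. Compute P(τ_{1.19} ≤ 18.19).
P(τ_{1.19} ≤ 18.19) = 2(1 − Φ(1.19/√18.19)) = 2(1 − Φ(0.2790)) ≈ 0.7802

By the reflection principle for standard BM, P(τ_b ≤ t) = 2 · P(B_t ≥ b). Since B_t ~ N(0, t), P(B_t ≥ 1.19) = 1 − Φ(1.19/√t) = 1 − Φ(1.19/√18.19) = 1 − Φ(0.2790) ≈ 0.39012. Doubling: P(τ_{1.19} ≤ 18.19) ≈ 2 · 0.39012 = 0.78024 ≈ 0.7802.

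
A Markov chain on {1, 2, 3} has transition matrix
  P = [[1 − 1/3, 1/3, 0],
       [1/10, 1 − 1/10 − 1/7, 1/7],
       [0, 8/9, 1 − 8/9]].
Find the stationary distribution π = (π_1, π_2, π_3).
π = (84/409, 280/409, 45/409)

This is a birth-death chain on three states, which satisfies detailed balance: π_1 · P_{12} = π_2 · P_{21} and π_2 · P_{23} = π_3 · P_{32}.
From π_1 · 1/3 = π_2 · 1/10: π_2/π_1 = (1/3)/(1/10) = 10/3.
From π_2 · 1/7 = π_3 · 8/9: π_3/π_2 = (1/7)/(8/9) = 9/56.
Take π_1 proportional to 1; then unnormalized π = (1, 10/3, 15/28). Normalize by dividing by the sum 409/84:
  π = (84/409, 280/409, 45/409).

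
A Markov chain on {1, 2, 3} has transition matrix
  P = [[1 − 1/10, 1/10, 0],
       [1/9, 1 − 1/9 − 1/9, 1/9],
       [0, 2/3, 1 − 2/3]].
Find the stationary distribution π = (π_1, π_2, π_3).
π = (20/41, 18/41, 3/41)

This is a birth-death chain on three states, which satisfies detailed balance: π_1 · P_{12} = π_2 · P_{21} and π_2 · P_{23} = π_3 · P_{32}.
From π_1 · 1/10 = π_2 · 1/9: π_2/π_1 = (1/10)/(1/9) = 9/10.
From π_2 · 1/9 = π_3 · 2/3: π_3/π_2 = (1/9)/(2/3) = 1/6.
Take π_1 proportional to 1; then unnormalized π = (1, 9/10, 3/20). Normalize by dividing by the sum 41/20:
  π = (20/41, 18/41, 3/41).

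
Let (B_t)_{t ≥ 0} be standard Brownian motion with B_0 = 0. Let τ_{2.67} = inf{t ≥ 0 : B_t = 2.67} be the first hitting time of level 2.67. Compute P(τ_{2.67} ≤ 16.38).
P(τ_{2.67} ≤ 16.38) = 2(1 − Φ(2.67/√16.38)) = 2(1 − Φ(0.6597)) ≈ 0.5094

By the reflection principle for standard BM, P(τ_b ≤ t) = 2 · P(B_t ≥ b). Since B_t ~ N(0, t), P(B_t ≥ 2.67) = 1 − Φ(2.67/√t) = 1 − Φ(2.67/√16.38) = 1 − Φ(0.6597) ≈ 0.25472. Doubling: P(τ_{2.67} ≤ 16.38) ≈ 2 · 0.25472 = 0.50944 ≈ 0.5094.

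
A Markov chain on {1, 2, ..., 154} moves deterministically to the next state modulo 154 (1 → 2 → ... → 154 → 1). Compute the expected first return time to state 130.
E[T_130 | X_0 = 130] = 154

The chain cycles deterministically, so starting at state 130 it returns in exactly 154 steps. Equivalently, the stationary distribution is uniform π_j = 1/154 for every state j, so by Kac's formula E[T_130] = 1/π_130 = 154.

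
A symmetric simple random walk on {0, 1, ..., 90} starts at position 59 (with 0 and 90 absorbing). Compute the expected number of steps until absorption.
E[τ | X_0 = 59] = 1829

Let v_k = E[τ | X_0 = k]. Boundary: v_0 = v_90 = 0. Recurrence: v_k = 1 + (v_{k-1} + v_{k+1})/2 for 1 ≤ k ≤ 89. The particular solution to v_k − (v_{k-1} + v_{k+1})/2 = 1 is v_k = −k^2. Adding homogeneous solution A + B k and matching boundaries gives v_k = k (90 − k). Substituting k = 59: v_59 = 59 · 31 = 1829.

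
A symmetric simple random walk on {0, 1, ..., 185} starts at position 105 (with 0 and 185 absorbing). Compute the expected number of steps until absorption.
E[τ | X_0 = 105] = 8400

Let v_k = E[τ | X_0 = k]. Boundary: v_0 = v_185 = 0. Recurrence: v_k = 1 + (v_{k-1} + v_{k+1})/2 for 1 ≤ k ≤ 184. The particular solution to v_k − (v_{k-1} + v_{k+1})/2 = 1 is v_k = −k^2. Adding homogeneous solution A + B k and matching boundaries gives v_k = k (185 − k). Substituting k = 105: v_105 = 105 · 80 = 8400.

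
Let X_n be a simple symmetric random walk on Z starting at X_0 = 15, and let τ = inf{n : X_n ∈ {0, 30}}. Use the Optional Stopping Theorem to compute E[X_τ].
E[X_τ] = 15

X_n is a martingale and τ is a bounded-mean stopping time (indeed τ is finite a.s. with bounded expectation since the walk is in a bounded region). By the OST, E[X_τ] = E[X_0] = 15. Equivalently: E[X_τ] = 30 · P(hit 30 first) + 0 · P(hit 0 first) = 30 · (15/30) = 15.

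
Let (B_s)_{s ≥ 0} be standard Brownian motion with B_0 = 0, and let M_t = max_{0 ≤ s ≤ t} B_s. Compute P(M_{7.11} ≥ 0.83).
P(M_{7.11} ≥ 0.83) = 2·P(B_{7.11} ≥ 0.83) = 2(1 − Φ(0.83/√7.11)) ≈ 0.7556

By the reflection principle for Brownian motion, P(M_t ≥ a) = 2 · P(B_t ≥ a) for a ≥ 0. Since B_t ~ N(0, t), P(B_t ≥ 0.83) = 1 − Φ(0.83/√t) = 1 − Φ(0.83/√7.11) = 1 − Φ(0.3113). So
  P(M_{7.11} ≥ 0.83) = 2(1 − Φ(0.3113)) ≈ 0.7556.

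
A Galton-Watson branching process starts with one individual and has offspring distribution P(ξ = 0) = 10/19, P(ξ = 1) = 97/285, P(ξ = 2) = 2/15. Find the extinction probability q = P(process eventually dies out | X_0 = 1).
q = 1

Mean offspring μ = 0·10/19 + 1·97/285 + 2·2/15 = 173/285 ≤ 1. For μ ≤ 1 with offspring not concentrated at 1, the Galton-Watson process goes extinct almost surely, so q = 1.
(Algebraic check: The pgf is f(s) = 10/19 + 97/285·s + 2/15·s². The extinction probability q is the smallest fixed point of f in [0, 1]. Setting s = f(s):
  2/15·s² + (97/285 − 1)·s + 10/19 = 0
  2/15·s² − (10/19 + 2/15)·s + 10/19 = 0
which factors as (s − 1)·(2/15·s − 10/19) = 0, giving roots s = 1 and s = (10/19)/(2/15) = 75/19. Since 75/19 ≥ 1, the smallest root in [0, 1] is s = 1.)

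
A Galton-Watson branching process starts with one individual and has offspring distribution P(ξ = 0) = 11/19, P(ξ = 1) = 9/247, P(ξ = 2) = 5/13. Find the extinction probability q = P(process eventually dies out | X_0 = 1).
q = 1

Mean offspring μ = 0·11/19 + 1·9/247 + 2·5/13 = 199/247 ≤ 1. For μ ≤ 1 with offspring not concentrated at 1, the Galton-Watson process goes extinct almost surely, so q = 1.
(Algebraic check: The pgf is f(s) = 11/19 + 9/247·s + 5/13·s². The extinction probability q is the smallest fixed point of f in [0, 1]. Setting s = f(s):
  5/13·s² + (9/247 − 1)·s + 11/19 = 0
  5/13·s² − (11/19 + 5/13)·s + 11/19 = 0
which factors as (s − 1)·(5/13·s − 11/19) = 0, giving roots s = 1 and s = (11/19)/(5/13) = 143/95. Since 143/95 ≥ 1, the smallest root in [0, 1] is s = 1.)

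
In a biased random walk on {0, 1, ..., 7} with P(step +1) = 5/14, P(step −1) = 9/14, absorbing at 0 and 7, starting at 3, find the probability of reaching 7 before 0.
P(hit 7 before 0) = (1 − (9/5)^3) / (1 − (9/5)^7) = 94375/1176211

Let u_k denote P(reach 7 before 0 | start at k). Boundary: u_0 = 0, u_7 = 1. Recurrence: u_k = 5/14·u_{k+1} + 9/14·u_{k-1} for 1 ≤ k ≤ 6. Try u_k = A + B·r^k with r = q/p = (9/14)/(5/14) = 9/5. Substitution satisfies the recurrence; boundary conditions give:
  u_k = (1 − r^k) / (1 − r^N) = (1 − (9/5)^3) / (1 − (9/5)^7) = 94375/1176211.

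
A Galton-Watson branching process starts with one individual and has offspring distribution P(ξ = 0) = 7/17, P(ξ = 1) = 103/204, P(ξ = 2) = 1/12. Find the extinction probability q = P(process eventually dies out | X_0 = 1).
q = 1

Mean offspring μ = 0·7/17 + 1·103/204 + 2·1/12 = 137/204 ≤ 1. For μ ≤ 1 with offspring not concentrated at 1, the Galton-Watson process goes extinct almost surely, so q = 1.
(Algebraic check: The pgf is f(s) = 7/17 + 103/204·s + 1/12·s². The extinction probability q is the smallest fixed point of f in [0, 1]. Setting s = f(s):
  1/12·s² + (103/204 − 1)·s + 7/17 = 0
  1/12·s² − (7/17 + 1/12)·s + 7/17 = 0
which factors as (s − 1)·(1/12·s − 7/17) = 0, giving roots s = 1 and s = (7/17)/(1/12) = 84/17. Since 84/17 ≥ 1, the smallest root in [0, 1] is s = 1.)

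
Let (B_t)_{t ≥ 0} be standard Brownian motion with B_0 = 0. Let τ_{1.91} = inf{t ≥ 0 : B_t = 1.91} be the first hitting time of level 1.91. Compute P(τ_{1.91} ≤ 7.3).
P(τ_{1.91} ≤ 7.3) = 2(1 − Φ(1.91/√7.3)) = 2(1 − Φ(0.7069)) ≈ 0.4796

By the reflection principle for standard BM, P(τ_b ≤ t) = 2 · P(B_t ≥ b). Since B_t ~ N(0, t), P(B_t ≥ 1.91) = 1 − Φ(1.91/√t) = 1 − Φ(1.91/√7.3) = 1 − Φ(0.7069) ≈ 0.23981. Doubling: P(τ_{1.91} ≤ 7.3) ≈ 2 · 0.23981 = 0.47962 ≈ 0.4796.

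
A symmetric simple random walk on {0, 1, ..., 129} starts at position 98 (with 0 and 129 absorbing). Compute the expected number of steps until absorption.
E[τ | X_0 = 98] = 3038

Let v_k = E[τ | X_0 = k]. Boundary: v_0 = v_129 = 0. Recurrence: v_k = 1 + (v_{k-1} + v_{k+1})/2 for 1 ≤ k ≤ 128. The particular solution to v_k − (v_{k-1} + v_{k+1})/2 = 1 is v_k = −k^2. Adding homogeneous solution A + B k and matching boundaries gives v_k = k (129 − k). Substituting k = 98: v_98 = 98 · 31 = 3038.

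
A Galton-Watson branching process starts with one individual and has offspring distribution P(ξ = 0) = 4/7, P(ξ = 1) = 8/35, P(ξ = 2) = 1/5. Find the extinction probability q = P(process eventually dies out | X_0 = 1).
q = 1

Mean offspring μ = 0·4/7 + 1·8/35 + 2·1/5 = 22/35 ≤ 1. For μ ≤ 1 with offspring not concentrated at 1, the Galton-Watson process goes extinct almost surely, so q = 1.
(Algebraic check: The pgf is f(s) = 4/7 + 8/35·s + 1/5·s². The extinction probability q is the smallest fixed point of f in [0, 1]. Setting s = f(s):
  1/5·s² + (8/35 − 1)·s + 4/7 = 0
  1/5·s² − (4/7 + 1/5)·s + 4/7 = 0
which factors as (s − 1)·(1/5·s − 4/7) = 0, giving roots s = 1 and s = (4/7)/(1/5) = 20/7. Since 20/7 ≥ 1, the smallest root in [0, 1] is s = 1.)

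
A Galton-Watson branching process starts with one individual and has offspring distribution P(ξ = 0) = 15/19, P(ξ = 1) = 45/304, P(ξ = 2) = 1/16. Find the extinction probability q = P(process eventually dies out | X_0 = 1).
q = 1

Mean offspring μ = 0·15/19 + 1·45/304 + 2·1/16 = 83/304 ≤ 1. For μ ≤ 1 with offspring not concentrated at 1, the Galton-Watson process goes extinct almost surely, so q = 1.
(Algebraic check: The pgf is f(s) = 15/19 + 45/304·s + 1/16·s². The extinction probability q is the smallest fixed point of f in [0, 1]. Setting s = f(s):
  1/16·s² + (45/304 − 1)·s + 15/19 = 0
  1/16·s² − (15/19 + 1/16)·s + 15/19 = 0
which factors as (s − 1)·(1/16·s − 15/19) = 0, giving roots s = 1 and s = (15/19)/(1/16) = 240/19. Since 240/19 ≥ 1, the smallest root in [0, 1] is s = 1.)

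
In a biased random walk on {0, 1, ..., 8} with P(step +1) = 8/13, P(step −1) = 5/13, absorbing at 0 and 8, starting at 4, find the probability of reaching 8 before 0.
P(hit 8 before 0) = (1 − (5/8)^4) / (1 − (5/8)^8) = 4096/4721

Let u_k denote P(reach 8 before 0 | start at k). Boundary: u_0 = 0, u_8 = 1. Recurrence: u_k = 8/13·u_{k+1} + 5/13·u_{k-1} for 1 ≤ k ≤ 7. Try u_k = A + B·r^k with r = q/p = (5/13)/(8/13) = 5/8. Substitution satisfies the recurrence; boundary conditions give:
  u_k = (1 − r^k) / (1 − r^N) = (1 − (5/8)^4) / (1 − (5/8)^8) = 4096/4721.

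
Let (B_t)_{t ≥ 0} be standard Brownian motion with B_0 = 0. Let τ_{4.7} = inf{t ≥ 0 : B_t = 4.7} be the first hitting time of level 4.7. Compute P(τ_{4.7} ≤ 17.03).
P(τ_{4.7} ≤ 17.03) = 2(1 − Φ(4.7/√17.03)) = 2(1 − Φ(1.1389)) ≈ 0.2547

By the reflection principle for standard BM, P(τ_b ≤ t) = 2 · P(B_t ≥ b). Since B_t ~ N(0, t), P(B_t ≥ 4.7) = 1 − Φ(4.7/√t) = 1 − Φ(4.7/√17.03) = 1 − Φ(1.1389) ≈ 0.12737. Doubling: P(τ_{4.7} ≤ 17.03) ≈ 2 · 0.12737 = 0.25474 ≈ 0.2547.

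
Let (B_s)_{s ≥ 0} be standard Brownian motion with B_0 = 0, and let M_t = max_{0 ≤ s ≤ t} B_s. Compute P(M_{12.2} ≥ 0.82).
P(M_{12.2} ≥ 0.82) = 2·P(B_{12.2} ≥ 0.82) = 2(1 − Φ(0.82/√12.2)) ≈ 0.8144

By the reflection principle for Brownian motion, P(M_t ≥ a) = 2 · P(B_t ≥ a) for a ≥ 0. Since B_t ~ N(0, t), P(B_t ≥ 0.82) = 1 − Φ(0.82/√t) = 1 − Φ(0.82/√12.2) = 1 − Φ(0.2348). So
  P(M_{12.2} ≥ 0.82) = 2(1 − Φ(0.2348)) ≈ 0.8144.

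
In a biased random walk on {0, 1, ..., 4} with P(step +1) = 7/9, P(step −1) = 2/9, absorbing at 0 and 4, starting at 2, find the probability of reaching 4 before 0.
P(hit 4 before 0) = (1 − (2/7)^2) / (1 − (2/7)^4) = 49/53

Let u_k denote P(reach 4 before 0 | start at k). Boundary: u_0 = 0, u_4 = 1. Recurrence: u_k = 7/9·u_{k+1} + 2/9·u_{k-1} for 1 ≤ k ≤ 3. Try u_k = A + B·r^k with r = q/p = (2/9)/(7/9) = 2/7. Substitution satisfies the recurrence; boundary conditions give:
  u_k = (1 − r^k) / (1 − r^N) = (1 − (2/7)^2) / (1 − (2/7)^4) = 49/53.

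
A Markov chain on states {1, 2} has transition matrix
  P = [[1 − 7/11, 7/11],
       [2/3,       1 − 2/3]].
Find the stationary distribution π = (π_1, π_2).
π_1 = 22/43, π_2 = 21/43

Solve πP = π with π_1 + π_2 = 1. From πP = π: π_1 · (1 − 7/11) + π_2 · 2/3 = π_1 ⇒ π_2 · 2/3 = π_1 · 7/11 ⇒ π_2/π_1 = (7/11)/(2/3) = 21/22. Together with π_1 + π_2 = 1:
  π_1 = (2/3)/(7/11 + 2/3) = (2/3)/(43/33) = 22/43,
  π_2 = (7/11)/(7/11 + 2/3) = (7/11)/(43/33) = 21/43.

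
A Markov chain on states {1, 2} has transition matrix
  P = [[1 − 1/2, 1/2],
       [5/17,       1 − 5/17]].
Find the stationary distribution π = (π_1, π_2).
π_1 = 10/27, π_2 = 17/27

Solve πP = π with π_1 + π_2 = 1. From πP = π: π_1 · (1 − 1/2) + π_2 · 5/17 = π_1 ⇒ π_2 · 5/17 = π_1 · 1/2 ⇒ π_2/π_1 = (1/2)/(5/17) = 17/10. Together with π_1 + π_2 = 1:
  π_1 = (5/17)/(1/2 + 5/17) = (5/17)/(27/34) = 10/27,
  π_2 = (1/2)/(1/2 + 5/17) = (1/2)/(27/34) = 17/27.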